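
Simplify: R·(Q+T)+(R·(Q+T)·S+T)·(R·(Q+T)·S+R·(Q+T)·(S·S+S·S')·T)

R·(Q+T)

R·(Q+T)+(R·(Q+T)·S+T)·(R·(Q+T)·S+R·(Q+T)·(S·S+S·S')·T)
= R·(Q+T)+(R·(Q+T)·S+T)·(R·(Q+T)·S+R·(Q+T)·S·T)   [distribution]
= R·(Q+T)+(R·(Q+T)·S+T)·R·(Q+T)·S   [absorption]
= R·(Q+T)+R·(Q+T)·S   [absorption]
= R·(Q+T)   [absorption]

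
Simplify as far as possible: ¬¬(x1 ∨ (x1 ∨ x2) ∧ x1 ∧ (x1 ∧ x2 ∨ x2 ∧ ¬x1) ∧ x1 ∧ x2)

¬¬(x1 ∨ (x1 ∨ x2) ∧ x1 ∧ (x1 ∧ x2 ∨ x2 ∧ ¬x1) ∧ x1 ∧ x2)
= ¬¬(x1 ∨ (x1 ∨ x2) ∧ x1 ∧ x2 ∧ x1 ∧ x2)   — distribution
= ¬¬(x1 ∨ x1 ∧ x2 ∧ x1 ∧ x2)   — absorption
= x1 ∨ x1 ∧ x2 ∧ x1 ∧ x2   — double negation
= x1 ∨ x1 ∧ x2   — idempotence
= x1   — absorption

x1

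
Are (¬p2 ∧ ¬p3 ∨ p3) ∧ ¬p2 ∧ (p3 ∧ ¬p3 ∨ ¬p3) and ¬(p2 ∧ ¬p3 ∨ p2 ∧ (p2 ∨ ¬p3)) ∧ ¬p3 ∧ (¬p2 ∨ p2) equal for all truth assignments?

Yes

E1: (¬p2 ∧ ¬p3 ∨ p3) ∧ ¬p2 ∧ (p3 ∧ ¬p3 ∨ ¬p3)
    = (¬p2 ∧ ¬p3 ∨ p3) ∧ ¬p2 ∧ ¬p3
    = ¬p2 ∧ ¬p3
E2: ¬(p2 ∧ ¬p3 ∨ p2 ∧ (p2 ∨ ¬p3)) ∧ ¬p3 ∧ (¬p2 ∨ p2)
    = ¬(p2 ∧ ¬p3 ∨ p2) ∧ ¬p3 ∧ (¬p2 ∨ p2)
    = ¬p2 ∧ ¬p3 ∧ (¬p2 ∨ p2)
    = ¬p2 ∧ ¬p3
Both reduce to ¬p2 ∧ ¬p3, so they are equivalent.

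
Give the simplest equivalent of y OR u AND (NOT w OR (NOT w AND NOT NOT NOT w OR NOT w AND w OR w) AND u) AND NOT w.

y OR u AND NOT w

y OR u AND (NOT w OR (NOT w AND NOT NOT NOT w OR NOT w AND w OR w) AND u) AND NOT w
= y OR u AND (NOT w OR (NOT w AND NOT w OR NOT w AND w OR w) AND u) AND NOT w   — double negation
= y OR u AND (NOT w OR (NOT w AND (NOT w OR w) OR w) AND u) AND NOT w   — distribution
= y OR u AND (NOT w OR (NOT w OR w) AND u) AND NOT w   — complement / identity
= y OR u AND (NOT w OR u) AND NOT w   — complement / identity
= y OR u AND NOT w   — absorption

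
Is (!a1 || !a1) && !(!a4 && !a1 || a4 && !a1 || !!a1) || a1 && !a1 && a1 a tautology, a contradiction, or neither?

(!a1 || !a1) && !(!a4 && !a1 || a4 && !a1 || !!a1) || a1 && !a1 && a1
= (!a1 || !a1) && !(!a1 || !!a1) || a1 && !a1 && a1   (distribution)
= !a1 && !(!a1 || !!a1) || a1 && !a1 && a1   (idempotence)
= !a1 && a1 && !a1 || a1 && !a1 && a1   (De Morgan)
= a1 && !a1   (distribution)
= false   (complement)

contradiction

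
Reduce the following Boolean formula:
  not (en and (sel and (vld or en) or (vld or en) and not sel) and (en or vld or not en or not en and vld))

not en

not (en and (sel and (vld or en) or (vld or en) and not sel) and (en or vld or not en or not en and vld))
= not (en and (vld or en) and (en or vld or not en or not en and vld))
= not (en and (en or vld and (vld or not en or not en and vld)))
= not (en and (en or vld and (vld or not en)))
= not (en and (en or vld))
= not en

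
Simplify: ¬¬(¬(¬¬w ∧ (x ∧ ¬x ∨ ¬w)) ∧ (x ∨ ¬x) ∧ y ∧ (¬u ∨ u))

y

¬¬(¬(¬¬w ∧ (x ∧ ¬x ∨ ¬w)) ∧ (x ∨ ¬x) ∧ y ∧ (¬u ∨ u))
= ¬¬(¬(¬¬w ∧ ¬w) ∧ (x ∨ ¬x) ∧ y ∧ (¬u ∨ u))   — complement / identity
= ¬¬((¬w ∨ w) ∧ (x ∨ ¬x) ∧ y ∧ (¬u ∨ u))   — De Morgan
= (¬w ∨ w) ∧ (x ∨ ¬x) ∧ y ∧ (¬u ∨ u)   — double negation
= (¬w ∨ w) ∧ y ∧ (¬u ∨ u)   — complement / identity
= y ∧ (¬u ∨ u)   — complement / identity
= y   — complement / identity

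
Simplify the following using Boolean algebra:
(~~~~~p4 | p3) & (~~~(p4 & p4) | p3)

(~~~~~p4 | p3) & (~~~(p4 & p4) | p3)
= (~~~~~p4 | p3) & (~~~p4 | p3)
= (~~~p4 | p3) & (~~~p4 | p3)
= ~~~p4 | p3
= ~p4 | p3

~p4 | p3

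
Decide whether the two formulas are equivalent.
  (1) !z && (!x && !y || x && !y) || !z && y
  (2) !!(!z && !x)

E1: !z && (!x && !y || x && !y) || !z && y
    = !z && !y || !z && y   (distribution)
    = !z   (distribution)
E2: !!(!z && !x)
    = !z && !x   (double negation)
These differ: at x=1, y=1, z=0, E1 = 1 but E2 = 0.

No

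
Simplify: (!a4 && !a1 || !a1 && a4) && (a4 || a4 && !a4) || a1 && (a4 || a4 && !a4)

(!a4 && !a1 || !a1 && a4) && (a4 || a4 && !a4) || a1 && (a4 || a4 && !a4)
= !a1 && (a4 || a4 && !a4) || a1 && (a4 || a4 && !a4)   (distribution)
= a4 || a4 && !a4   (distribution)
= a4   (complement / identity)

a4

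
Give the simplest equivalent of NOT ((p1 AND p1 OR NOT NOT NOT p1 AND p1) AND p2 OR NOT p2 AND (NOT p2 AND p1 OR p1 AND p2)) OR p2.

NOT ((p1 AND p1 OR NOT NOT NOT p1 AND p1) AND p2 OR NOT p2 AND (NOT p2 AND p1 OR p1 AND p2)) OR p2
= NOT ((p1 AND p1 OR NOT NOT NOT p1 AND p1) AND p2 OR NOT p2 AND p1) OR p2   (distribution)
= NOT ((p1 AND p1 OR NOT p1 AND p1) AND p2 OR NOT p2 AND p1) OR p2   (double negation)
= NOT (p1 AND p2 OR NOT p2 AND p1) OR p2   (distribution)
= NOT p1 OR p2   (distribution)

NOT p1 OR p2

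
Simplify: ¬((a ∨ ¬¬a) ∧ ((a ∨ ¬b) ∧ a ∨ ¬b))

¬a

¬((a ∨ ¬¬a) ∧ ((a ∨ ¬b) ∧ a ∨ ¬b))
= ¬((a ∨ ¬¬a) ∧ (a ∨ ¬b))   — absorption
= ¬((a ∨ a) ∧ (a ∨ ¬b))   — double negation
= ¬(a ∧ (a ∨ ¬b))   — idempotence
= ¬a   — absorption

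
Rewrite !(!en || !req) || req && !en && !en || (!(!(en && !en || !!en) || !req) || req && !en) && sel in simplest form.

req

!(!en || !req) || req && !en && !en || (!(!(en && !en || !!en) || !req) || req && !en) && sel
= !(!en || !req) || req && !en || (!(!(en && !en || !!en) || !req) || req && !en) && sel
= !(!en || !req) || req && !en || (!(!!!en || !req) || req && !en) && sel
= !(!en || !req) || req && !en || (!(!en || !req) || req && !en) && sel
= !(!en || !req) || req && !en
= en && req || req && !en
= req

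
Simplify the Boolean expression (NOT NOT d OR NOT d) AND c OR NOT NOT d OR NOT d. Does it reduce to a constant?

(NOT NOT d OR NOT d) AND c OR NOT NOT d OR NOT d
= NOT NOT d OR NOT d
= d OR NOT d
= TRUE

TRUE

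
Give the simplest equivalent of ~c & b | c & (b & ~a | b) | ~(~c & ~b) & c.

b | c

~c & b | c & (b & ~a | b) | ~(~c & ~b) & c
= ~c & b | c & b | ~(~c & ~b) & c
= ~c & b | c & b | (c | b) & c
= ~c & b | c & b | c
= b | c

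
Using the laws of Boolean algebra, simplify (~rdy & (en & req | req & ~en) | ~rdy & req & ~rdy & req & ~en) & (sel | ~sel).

(~rdy & (en & req | req & ~en) | ~rdy & req & ~rdy & req & ~en) & (sel | ~sel)
= ~rdy & (en & req | req & ~en) | ~rdy & req & ~rdy & req & ~en   — complement / identity
= ~rdy & (en & req | req & ~en) | ~rdy & req & ~en   — idempotence
= ~rdy & req | ~rdy & req & ~en   — distribution
= ~rdy & req   — absorption

~rdy & req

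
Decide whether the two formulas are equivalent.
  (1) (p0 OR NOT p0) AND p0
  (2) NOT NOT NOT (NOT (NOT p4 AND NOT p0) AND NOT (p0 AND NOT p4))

E1: (p0 OR NOT p0) AND p0
    = p0   — complement / identity
E2: NOT NOT NOT (NOT (NOT p4 AND NOT p0) AND NOT (p0 AND NOT p4))
    = NOT (NOT (NOT p4 AND NOT p0) AND NOT (p0 AND NOT p4))   — double negation
    = NOT p4 AND NOT p0 OR p0 AND NOT p4   — De Morgan
    = NOT p4   — distribution
These differ: at p0=0, p4=0, E1 = 0 but E2 = 1.

No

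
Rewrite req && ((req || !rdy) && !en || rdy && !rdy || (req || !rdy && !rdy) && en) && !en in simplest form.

req && !en

req && ((req || !rdy) && !en || rdy && !rdy || (req || !rdy && !rdy) && en) && !en
= req && ((req || !rdy) && !en || rdy && !rdy || (req || !rdy) && en) && !en   (idempotence)
= req && ((req || !rdy) && !en || (req || !rdy) && en) && !en   (complement / identity)
= req && (req || !rdy) && !en   (distribution)
= req && !en   (absorption)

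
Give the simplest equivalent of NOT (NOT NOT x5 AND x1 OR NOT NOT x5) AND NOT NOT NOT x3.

NOT x5 AND NOT x3

NOT (NOT NOT x5 AND x1 OR NOT NOT x5) AND NOT NOT NOT x3
= NOT (NOT NOT x5 AND x1 OR NOT NOT x5) AND NOT x3   — double negation
= NOT NOT NOT x5 AND NOT x3   — absorption
= NOT x5 AND NOT x3   — double negation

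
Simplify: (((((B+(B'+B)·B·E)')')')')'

(((((B+(B'+B)·B·E)')')')')'
= (((((B+B·E)')')')')'
= ((((B')')')')'
= ((B')')'
= B'

B'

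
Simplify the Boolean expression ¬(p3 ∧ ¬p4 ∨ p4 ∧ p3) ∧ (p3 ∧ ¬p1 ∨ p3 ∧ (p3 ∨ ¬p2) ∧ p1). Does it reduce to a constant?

False

¬(p3 ∧ ¬p4 ∨ p4 ∧ p3) ∧ (p3 ∧ ¬p1 ∨ p3 ∧ (p3 ∨ ¬p2) ∧ p1)
= ¬(p3 ∧ ¬p4 ∨ p4 ∧ p3) ∧ (p3 ∧ ¬p1 ∨ p3 ∧ p1)
= ¬p3 ∧ (p3 ∧ ¬p1 ∨ p3 ∧ p1)
= ¬p3 ∧ p3
= False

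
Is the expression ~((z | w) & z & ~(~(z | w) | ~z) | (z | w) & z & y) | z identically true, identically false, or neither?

~((z | w) & z & ~(~(z | w) | ~z) | (z | w) & z & y) | z
= ~((z | w) & z & (z | w) & z | (z | w) & z & y) | z   — De Morgan
= ~(((z | w) & z | y) & (z | w) & z) | z   — distribution
= ~((z | w) & z) | z   — absorption
= ~z | z   — absorption
= 1   — complement

identically true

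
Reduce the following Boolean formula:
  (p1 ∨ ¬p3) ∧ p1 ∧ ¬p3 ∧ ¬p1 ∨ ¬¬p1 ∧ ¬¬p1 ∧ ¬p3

(p1 ∨ ¬p3) ∧ p1 ∧ ¬p3 ∧ ¬p1 ∨ ¬¬p1 ∧ ¬¬p1 ∧ ¬p3
= (p1 ∨ ¬p3) ∧ p1 ∧ ¬p3 ∧ ¬p1 ∨ ¬¬p1 ∧ p1 ∧ ¬p3
= p1 ∧ ¬p3 ∧ ¬p1 ∨ ¬¬p1 ∧ p1 ∧ ¬p3
= p1 ∧ ¬p3 ∧ ¬p1 ∨ p1 ∧ p1 ∧ ¬p3
= p1 ∧ ¬p3

p1 ∧ ¬p3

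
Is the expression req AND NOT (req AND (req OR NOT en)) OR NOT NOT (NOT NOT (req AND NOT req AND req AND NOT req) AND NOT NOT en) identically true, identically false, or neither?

req AND NOT (req AND (req OR NOT en)) OR NOT NOT (NOT NOT (req AND NOT req AND req AND NOT req) AND NOT NOT en)
= req AND NOT (req AND (req OR NOT en)) OR NOT (NOT (req AND NOT req AND req AND NOT req) OR NOT en)   (De Morgan)
= req AND NOT (req AND (req OR NOT en)) OR NOT (NOT (req AND NOT req) OR NOT en)   (idempotence)
= req AND NOT req OR NOT (NOT (req AND NOT req) OR NOT en)   (absorption)
= req AND NOT req OR req AND NOT req AND en   (De Morgan)
= req AND NOT req   (absorption)
= FALSE   (complement)

identically false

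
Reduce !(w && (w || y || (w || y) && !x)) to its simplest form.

!w

!(w && (w || y || (w || y) && !x))
= !(w && (w || y))   — absorption
= !w   — absorption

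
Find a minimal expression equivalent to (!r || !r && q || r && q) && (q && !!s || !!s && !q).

(!r || q) && s

(!r || !r && q || r && q) && (q && !!s || !!s && !q)
= (!r || !r && q || r && q) && !!s
= (!r || !r && q || r && q) && s
= (!r || q) && s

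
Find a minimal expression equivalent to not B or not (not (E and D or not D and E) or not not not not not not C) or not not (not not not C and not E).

not B or not (not (E and D or not D and E) or not not not not not not C) or not not (not not not C and not E)
= not B or (E and D or not D and E) and not not not not not C or not not (not not not C and not E)   (De Morgan)
= not B or (E and D or not D and E) and not not not C or not not (not not not C and not E)   (double negation)
= not B or (E and D or not D and E) and not not not C or not not not C and not E   (double negation)
= not B or E and not not not C or not not not C and not E   (distribution)
= not B or not not not C   (distribution)
= not B or not C   (double negation)

not B or not C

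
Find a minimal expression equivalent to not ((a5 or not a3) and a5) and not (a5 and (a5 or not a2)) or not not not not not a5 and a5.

not a5

not ((a5 or not a3) and a5) and not (a5 and (a5 or not a2)) or not not not not not a5 and a5
= not a5 and not (a5 and (a5 or not a2)) or not not not not not a5 and a5
= not a5 and not a5 or not not not not not a5 and a5
= not a5 and not a5 or not not not a5 and a5
= not a5 and not a5 or not a5 and a5
= not a5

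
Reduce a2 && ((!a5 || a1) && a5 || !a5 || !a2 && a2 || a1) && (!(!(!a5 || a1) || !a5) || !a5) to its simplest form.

a2 && ((!a5 || a1) && a5 || !a5 || !a2 && a2 || a1) && (!(!(!a5 || a1) || !a5) || !a5)
= a2 && ((!a5 || a1) && a5 || !a5 || !a2 && a2 || a1) && ((!a5 || a1) && a5 || !a5)   — De Morgan
= a2 && ((!a5 || a1) && a5 || !a5 || a1) && ((!a5 || a1) && a5 || !a5)   — complement / identity
= a2 && ((!a5 || a1) && !a5 || (!a5 || a1) && a5)   — distribution
= a2 && (!a5 || a1)   — distribution

a2 && (!a5 || a1)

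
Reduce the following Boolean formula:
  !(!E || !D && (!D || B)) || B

E && D || B

!(!E || !D && (!D || B)) || B
= !(!E || !D) || B   [absorption]
= E && D || B   [De Morgan]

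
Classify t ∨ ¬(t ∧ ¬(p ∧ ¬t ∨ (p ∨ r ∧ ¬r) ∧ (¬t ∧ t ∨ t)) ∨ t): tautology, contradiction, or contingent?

t ∨ ¬(t ∧ ¬(p ∧ ¬t ∨ (p ∨ r ∧ ¬r) ∧ (¬t ∧ t ∨ t)) ∨ t)
= t ∨ ¬(t ∧ ¬(p ∧ ¬t ∨ (p ∨ r ∧ ¬r) ∧ t) ∨ t)
= t ∨ ¬(t ∧ ¬(p ∧ ¬t ∨ p ∧ t) ∨ t)
= t ∨ ¬(t ∧ ¬p ∨ t)
= t ∨ ¬t
= True

tautology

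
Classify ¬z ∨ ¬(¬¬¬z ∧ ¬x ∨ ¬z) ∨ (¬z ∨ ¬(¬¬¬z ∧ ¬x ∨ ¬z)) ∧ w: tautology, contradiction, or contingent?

¬z ∨ ¬(¬¬¬z ∧ ¬x ∨ ¬z) ∨ (¬z ∨ ¬(¬¬¬z ∧ ¬x ∨ ¬z)) ∧ w
= ¬z ∨ ¬(¬¬¬z ∧ ¬x ∨ ¬z)   — absorption
= ¬z ∨ ¬(¬z ∧ ¬x ∨ ¬z)   — double negation
= ¬z ∨ ¬¬z   — absorption
= ¬z ∨ z   — double negation
= True   — complement

tautology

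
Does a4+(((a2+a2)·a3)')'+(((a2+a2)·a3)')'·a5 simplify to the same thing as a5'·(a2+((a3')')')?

No

E1: a4+(((a2+a2)·a3)')'+(((a2+a2)·a3)')'·a5
    = a4+(((a2+a2)·a3)')'   (absorption)
    = a4+((a2·a3)')'   (idempotence)
    = a4+a2·a3   (double negation)
E2: a5'·(a2+((a3')')')
    = a5'·(a2+a3')   (double negation)
These differ: at a2=1, a3=0, a4=1, a5=1, E1 = 1 but E2 = 0.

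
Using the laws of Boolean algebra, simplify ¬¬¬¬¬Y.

¬¬¬¬¬Y
= ¬¬¬Y   (double negation)
= ¬Y   (double negation)

¬Y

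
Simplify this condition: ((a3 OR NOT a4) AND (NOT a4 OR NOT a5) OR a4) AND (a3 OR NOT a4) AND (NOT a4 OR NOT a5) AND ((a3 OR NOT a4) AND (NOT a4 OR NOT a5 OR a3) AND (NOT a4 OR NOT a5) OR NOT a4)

((a3 OR NOT a4) AND (NOT a4 OR NOT a5) OR a4) AND (a3 OR NOT a4) AND (NOT a4 OR NOT a5) AND ((a3 OR NOT a4) AND (NOT a4 OR NOT a5 OR a3) AND (NOT a4 OR NOT a5) OR NOT a4)
= ((a3 OR NOT a4) AND (NOT a4 OR NOT a5) OR a4) AND (a3 OR NOT a4) AND (NOT a4 OR NOT a5) AND ((a3 OR NOT a4) AND (NOT a4 OR NOT a5) OR NOT a4)   (absorption)
= ((a3 OR NOT a4) AND (NOT a4 OR NOT a5) OR a4) AND (a3 OR NOT a4) AND (NOT a4 OR NOT a5)   (absorption)
= (a3 OR NOT a4) AND (NOT a4 OR NOT a5)   (absorption)
= a3 AND NOT a5 OR NOT a4   (distribution)

a3 AND NOT a5 OR NOT a4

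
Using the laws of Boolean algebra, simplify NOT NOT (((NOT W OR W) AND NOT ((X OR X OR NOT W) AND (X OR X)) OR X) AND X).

NOT NOT (((NOT W OR W) AND NOT ((X OR X OR NOT W) AND (X OR X)) OR X) AND X)
= NOT NOT (((NOT W OR W) AND NOT (X OR X) OR X) AND X)   [absorption]
= ((NOT W OR W) AND NOT (X OR X) OR X) AND X   [double negation]
= (NOT (X OR X) OR X) AND X   [complement / identity]
= (NOT X OR X) AND X   [idempotence]
= X   [complement / identity]

X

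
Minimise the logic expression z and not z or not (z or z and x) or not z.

not z

z and not z or not (z or z and x) or not z
= z and not z or not z or not z   (absorption)
= not z or not z   (complement / identity)
= not z   (idempotence)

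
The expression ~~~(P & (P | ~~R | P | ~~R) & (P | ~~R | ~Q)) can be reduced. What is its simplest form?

~~~(P & (P | ~~R | P | ~~R) & (P | ~~R | ~Q))
= ~~~(P & (P | ~~R | (P | ~~R) & ~Q))   (distribution)
= ~~~(P & (P | ~~R))   (absorption)
= ~~~(P & (P | R))   (double negation)
= ~~~P   (absorption)
= ~P   (double negation)

~P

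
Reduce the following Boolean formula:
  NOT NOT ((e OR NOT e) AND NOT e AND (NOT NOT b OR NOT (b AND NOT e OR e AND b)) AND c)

NOT NOT ((e OR NOT e) AND NOT e AND (NOT NOT b OR NOT (b AND NOT e OR e AND b)) AND c)
= (e OR NOT e) AND NOT e AND (NOT NOT b OR NOT (b AND NOT e OR e AND b)) AND c   (double negation)
= (e OR NOT e) AND NOT e AND (NOT NOT b OR NOT b) AND c   (distribution)
= (e OR NOT e) AND NOT e AND (b OR NOT b) AND c   (double negation)
= NOT e AND (b OR NOT b) AND c   (complement / identity)
= NOT e AND c   (complement / identity)

NOT e AND c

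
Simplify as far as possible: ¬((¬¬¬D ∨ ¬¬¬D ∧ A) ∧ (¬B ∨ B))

D

¬((¬¬¬D ∨ ¬¬¬D ∧ A) ∧ (¬B ∨ B))
= ¬(¬¬¬D ∧ (¬B ∨ B))   — absorption
= ¬¬¬¬D   — complement / identity
= ¬¬D   — double negation
= D   — double negation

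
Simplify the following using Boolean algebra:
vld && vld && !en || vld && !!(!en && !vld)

vld && !en

vld && vld && !en || vld && !!(!en && !vld)
= vld && vld && !en || vld && !en && !vld   [double negation]
= vld && (vld && !en || !en && !vld)   [distribution]
= vld && !en   [distribution]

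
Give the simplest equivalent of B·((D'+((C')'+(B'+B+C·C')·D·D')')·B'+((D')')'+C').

B·(D'+C')

B·((D'+((C')'+(B'+B+C·C')·D·D')')·B'+((D')')'+C')
= B·((D'+((C')'+(B'+B+C·C')·D·D')')·B'+D'+C')   (double negation)
= B·((D'+((C')'+(B'+B)·D·D')')·B'+D'+C')   (complement / identity)
= B·((D'+(C+(B'+B)·D·D')')·B'+D'+C')   (double negation)
= B·((D'+(C+D·D')')·B'+D'+C')   (complement / identity)
= B·((D'+C')·B'+D'+C')   (complement / identity)
= B·(D'+C')   (absorption)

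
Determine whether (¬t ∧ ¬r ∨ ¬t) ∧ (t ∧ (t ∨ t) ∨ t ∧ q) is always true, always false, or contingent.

(¬t ∧ ¬r ∨ ¬t) ∧ (t ∧ (t ∨ t) ∨ t ∧ q)
= (¬t ∧ ¬r ∨ ¬t) ∧ (t ∨ t ∨ q) ∧ t   [distribution]
= (¬t ∧ ¬r ∨ ¬t) ∧ (t ∨ q) ∧ t   [idempotence]
= (¬t ∧ ¬r ∨ ¬t) ∧ t   [absorption]
= ¬t ∧ t   [absorption]
= False   [complement]

always false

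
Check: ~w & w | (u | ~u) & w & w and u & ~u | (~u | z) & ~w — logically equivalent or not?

No

E1: ~w & w | (u | ~u) & w & w
    = ~w & w | w & w   — complement / identity
    = w & w   — complement / identity
    = w   — idempotence
E2: u & ~u | (~u | z) & ~w
    = (~u | z) & ~w   — complement / identity
These differ: at u=0, w=0, z=1, E1 = 0 but E2 = 1.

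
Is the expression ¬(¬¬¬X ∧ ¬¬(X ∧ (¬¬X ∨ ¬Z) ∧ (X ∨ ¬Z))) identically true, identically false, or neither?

¬(¬¬¬X ∧ ¬¬(X ∧ (¬¬X ∨ ¬Z) ∧ (X ∨ ¬Z)))
= ¬(¬X ∧ ¬¬(X ∧ (¬¬X ∨ ¬Z) ∧ (X ∨ ¬Z)))   (double negation)
= X ∨ ¬(X ∧ (¬¬X ∨ ¬Z) ∧ (X ∨ ¬Z))   (De Morgan)
= X ∨ ¬(X ∧ (X ∨ ¬Z) ∧ (X ∨ ¬Z))   (double negation)
= X ∨ ¬(X ∧ (X ∨ ¬Z))   (idempotence)
= X ∨ ¬X   (absorption)
= True   (complement)

identically true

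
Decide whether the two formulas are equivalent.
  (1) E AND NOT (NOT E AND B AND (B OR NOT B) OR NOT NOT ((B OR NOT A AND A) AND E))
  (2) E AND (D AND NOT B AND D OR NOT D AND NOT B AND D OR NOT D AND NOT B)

Yes

E1: E AND NOT (NOT E AND B AND (B OR NOT B) OR NOT NOT ((B OR NOT A AND A) AND E))
    = E AND NOT (NOT E AND B AND (B OR NOT B) OR NOT NOT (B AND E))
    = E AND NOT (NOT E AND B AND (B OR NOT B) OR B AND E)
    = E AND NOT (NOT E AND B OR B AND E)
    = E AND NOT B
E2: E AND (D AND NOT B AND D OR NOT D AND NOT B AND D OR NOT D AND NOT B)
    = E AND (NOT B AND D OR NOT D AND NOT B)
    = E AND NOT B
Both reduce to E AND NOT B, so they are equivalent.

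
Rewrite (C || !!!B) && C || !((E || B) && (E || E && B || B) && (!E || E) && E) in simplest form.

C || !E

(C || !!!B) && C || !((E || B) && (E || E && B || B) && (!E || E) && E)
= (C || !!!B) && C || !((E || B) && (E || E && B || B) && E)   (complement / identity)
= (C || !!!B) && C || !((E || B) && (E || B) && E)   (absorption)
= (C || !B) && C || !((E || B) && (E || B) && E)   (double negation)
= (C || !B) && C || !((E || B) && E)   (absorption)
= (C || !B) && C || !E   (absorption)
= C || !E   (absorption)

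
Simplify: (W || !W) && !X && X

false

(W || !W) && !X && X
= !X && X   [complement / identity]
= false   [complement]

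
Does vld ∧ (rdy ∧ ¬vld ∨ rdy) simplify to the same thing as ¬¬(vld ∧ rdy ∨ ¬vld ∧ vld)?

E1: vld ∧ (rdy ∧ ¬vld ∨ rdy)
    = vld ∧ rdy   (absorption)
E2: ¬¬(vld ∧ rdy ∨ ¬vld ∧ vld)
    = ¬¬(vld ∧ rdy)   (complement / identity)
    = vld ∧ rdy   (double negation)
Both reduce to vld ∧ rdy, so they are equivalent.

Yes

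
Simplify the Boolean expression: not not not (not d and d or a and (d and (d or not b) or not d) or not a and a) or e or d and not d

not not not (not d and d or a and (d and (d or not b) or not d) or not a and a) or e or d and not d
= not not not (a and (d and (d or not b) or not d) or not a and a) or e or d and not d   [complement / identity]
= not not not (a and (d and (d or not b) or not d) or not a and a) or e   [complement / identity]
= not not not (a and (d or not d) or not a and a) or e   [absorption]
= not (a and (d or not d) or not a and a) or e   [double negation]
= not (a or not a and a) or e   [complement / identity]
= not a or e   [complement / identity]

not a or e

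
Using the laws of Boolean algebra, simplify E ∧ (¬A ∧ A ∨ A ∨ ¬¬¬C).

E ∧ (¬A ∧ A ∨ A ∨ ¬¬¬C)
= E ∧ (A ∨ ¬¬¬C)   [complement / identity]
= E ∧ (A ∨ ¬C)   [double negation]

E ∧ (A ∨ ¬C)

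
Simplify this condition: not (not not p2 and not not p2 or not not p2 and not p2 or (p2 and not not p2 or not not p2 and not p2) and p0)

not p2

not (not not p2 and not not p2 or not not p2 and not p2 or (p2 and not not p2 or not not p2 and not p2) and p0)
= not (p2 and not not p2 or not not p2 and not p2 or (p2 and not not p2 or not not p2 and not p2) and p0)   [double negation]
= not (p2 and not not p2 or not not p2 and not p2)   [absorption]
= not not not p2   [distribution]
= not p2   [double negation]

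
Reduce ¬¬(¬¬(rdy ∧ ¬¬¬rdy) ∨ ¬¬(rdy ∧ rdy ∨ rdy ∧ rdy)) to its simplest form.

rdy

¬¬(¬¬(rdy ∧ ¬¬¬rdy) ∨ ¬¬(rdy ∧ rdy ∨ rdy ∧ rdy))
= ¬¬(¬¬(rdy ∧ ¬rdy) ∨ ¬¬(rdy ∧ rdy ∨ rdy ∧ rdy))
= ¬¬(¬¬(rdy ∧ ¬rdy) ∨ ¬¬((rdy ∨ rdy) ∧ rdy))
= ¬(¬(rdy ∧ ¬rdy) ∧ ¬((rdy ∨ rdy) ∧ rdy))
= rdy ∧ ¬rdy ∨ (rdy ∨ rdy) ∧ rdy
= rdy ∧ ¬rdy ∨ rdy ∧ rdy
= rdy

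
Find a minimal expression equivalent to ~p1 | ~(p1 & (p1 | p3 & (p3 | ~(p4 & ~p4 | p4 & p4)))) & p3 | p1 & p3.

~p1 | ~(p1 & (p1 | p3 & (p3 | ~(p4 & ~p4 | p4 & p4)))) & p3 | p1 & p3
= ~p1 | ~(p1 & (p1 | p3 & (p3 | ~p4))) & p3 | p1 & p3   (distribution)
= ~p1 | ~(p1 & (p1 | p3)) & p3 | p1 & p3   (absorption)
= ~p1 | ~p1 & p3 | p1 & p3   (absorption)
= ~p1 | p3   (distribution)

~p1 | p3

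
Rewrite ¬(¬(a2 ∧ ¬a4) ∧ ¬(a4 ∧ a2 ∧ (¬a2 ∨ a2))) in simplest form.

a2

¬(¬(a2 ∧ ¬a4) ∧ ¬(a4 ∧ a2 ∧ (¬a2 ∨ a2)))
= a2 ∧ ¬a4 ∨ a4 ∧ a2 ∧ (¬a2 ∨ a2)   (De Morgan)
= a2 ∧ ¬a4 ∨ a4 ∧ a2   (complement / identity)
= a2   (distribution)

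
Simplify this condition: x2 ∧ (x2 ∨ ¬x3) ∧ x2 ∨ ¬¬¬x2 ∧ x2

x2

x2 ∧ (x2 ∨ ¬x3) ∧ x2 ∨ ¬¬¬x2 ∧ x2
= x2 ∧ x2 ∨ ¬¬¬x2 ∧ x2   — absorption
= x2 ∧ x2 ∨ ¬x2 ∧ x2   — double negation
= x2   — distribution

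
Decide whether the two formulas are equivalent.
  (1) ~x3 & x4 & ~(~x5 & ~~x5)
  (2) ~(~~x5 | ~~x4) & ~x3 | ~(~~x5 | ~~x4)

E1: ~x3 & x4 & ~(~x5 & ~~x5)
    = ~x3 & x4 & (x5 | ~x5)
    = ~x3 & x4
E2: ~(~~x5 | ~~x4) & ~x3 | ~(~~x5 | ~~x4)
    = ~(~~x5 | ~~x4)
    = ~x5 & ~x4
These differ: at x3=0, x4=0, x5=0, E1 = 0 but E2 = 1.

No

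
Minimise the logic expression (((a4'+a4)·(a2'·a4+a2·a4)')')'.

a4'

(((a4'+a4)·(a2'·a4+a2·a4)')')'
= (((a4'+a4)·a4')')'   (distribution)
= ((a4')')'   (complement / identity)
= a4'   (double negation)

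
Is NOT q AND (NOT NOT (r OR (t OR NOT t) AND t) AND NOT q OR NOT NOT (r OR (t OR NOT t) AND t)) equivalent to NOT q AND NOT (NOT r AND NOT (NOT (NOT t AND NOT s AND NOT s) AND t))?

Yes

E1: NOT q AND (NOT NOT (r OR (t OR NOT t) AND t) AND NOT q OR NOT NOT (r OR (t OR NOT t) AND t))
    = NOT q AND NOT NOT (r OR (t OR NOT t) AND t)   [absorption]
    = NOT q AND NOT NOT (r OR t)   [complement / identity]
    = NOT q AND (r OR t)   [double negation]
E2: NOT q AND NOT (NOT r AND NOT (NOT (NOT t AND NOT s AND NOT s) AND t))
    = NOT q AND NOT (NOT r AND NOT (NOT (NOT t AND NOT s) AND t))   [idempotence]
    = NOT q AND NOT (NOT r AND NOT ((t OR s) AND t))   [De Morgan]
    = NOT q AND (r OR (t OR s) AND t)   [De Morgan]
    = NOT q AND (r OR t)   [absorption]
Both reduce to NOT q AND (r OR t), so they are equivalent.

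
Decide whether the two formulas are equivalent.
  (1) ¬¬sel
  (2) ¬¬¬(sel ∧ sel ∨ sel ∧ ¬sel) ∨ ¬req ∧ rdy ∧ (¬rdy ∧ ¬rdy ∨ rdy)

E1: ¬¬sel
    = sel   (double negation)
E2: ¬¬¬(sel ∧ sel ∨ sel ∧ ¬sel) ∨ ¬req ∧ rdy ∧ (¬rdy ∧ ¬rdy ∨ rdy)
    = ¬(sel ∧ sel ∨ sel ∧ ¬sel) ∨ ¬req ∧ rdy ∧ (¬rdy ∧ ¬rdy ∨ rdy)   (double negation)
    = ¬sel ∨ ¬req ∧ rdy ∧ (¬rdy ∧ ¬rdy ∨ rdy)   (distribution)
    = ¬sel ∨ ¬req ∧ rdy ∧ (¬rdy ∨ rdy)   (idempotence)
    = ¬sel ∨ ¬req ∧ rdy   (complement / identity)
These differ: at rdy=0, req=1, sel=0, E1 = 0 but E2 = 1.

No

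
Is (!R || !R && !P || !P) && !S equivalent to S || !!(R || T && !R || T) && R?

E1: (!R || !R && !P || !P) && !S
    = (!R || !P) && !S   [absorption]
E2: S || !!(R || T && !R || T) && R
    = S || (R || T && !R || T) && R   [double negation]
    = S || (R || T) && R   [absorption]
    = S || R   [absorption]
These differ: at P=1, R=1, S=1, T=0, E1 = 0 but E2 = 1.

No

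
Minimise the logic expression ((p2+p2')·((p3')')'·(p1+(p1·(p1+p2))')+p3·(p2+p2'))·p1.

((p2+p2')·((p3')')'·(p1+(p1·(p1+p2))')+p3·(p2+p2'))·p1
= ((p2+p2')·p3'·(p1+(p1·(p1+p2))')+p3·(p2+p2'))·p1
= ((p2+p2')·p3'·(p1+p1')+p3·(p2+p2'))·p1
= ((p2+p2')·p3'+p3·(p2+p2'))·p1
= (p2+p2')·p1
= p1

p1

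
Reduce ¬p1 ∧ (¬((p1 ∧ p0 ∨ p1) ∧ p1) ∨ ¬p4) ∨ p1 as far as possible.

True

¬p1 ∧ (¬((p1 ∧ p0 ∨ p1) ∧ p1) ∨ ¬p4) ∨ p1
= ¬p1 ∧ (¬(p1 ∧ p1) ∨ ¬p4) ∨ p1   [absorption]
= ¬p1 ∧ (¬p1 ∨ ¬p4) ∨ p1   [idempotence]
= ¬p1 ∨ p1   [absorption]
= True   [complement]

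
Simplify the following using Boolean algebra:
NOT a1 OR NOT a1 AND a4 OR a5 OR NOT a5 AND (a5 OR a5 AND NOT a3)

NOT a1 OR a5

NOT a1 OR NOT a1 AND a4 OR a5 OR NOT a5 AND (a5 OR a5 AND NOT a3)
= NOT a1 OR NOT a1 AND a4 OR a5 OR NOT a5 AND a5
= NOT a1 OR NOT a1 AND a4 OR a5
= NOT a1 OR a5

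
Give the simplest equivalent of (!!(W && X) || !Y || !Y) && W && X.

(!!(W && X) || !Y || !Y) && W && X
= (W && X || !Y || !Y) && W && X   (double negation)
= (W && X || !Y) && W && X   (idempotence)
= W && X   (absorption)

W && X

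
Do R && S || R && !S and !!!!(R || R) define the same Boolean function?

Yes

E1: R && S || R && !S
    = R   [distribution]
E2: !!!!(R || R)
    = !!!!R   [idempotence]
    = !!R   [double negation]
    = R   [double negation]
Both reduce to R, so they are equivalent.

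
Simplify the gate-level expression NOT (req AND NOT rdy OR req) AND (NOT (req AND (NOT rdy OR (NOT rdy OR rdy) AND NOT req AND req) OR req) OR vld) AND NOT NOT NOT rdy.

NOT req AND NOT rdy

NOT (req AND NOT rdy OR req) AND (NOT (req AND (NOT rdy OR (NOT rdy OR rdy) AND NOT req AND req) OR req) OR vld) AND NOT NOT NOT rdy
= NOT (req AND NOT rdy OR req) AND (NOT (req AND (NOT rdy OR NOT req AND req) OR req) OR vld) AND NOT NOT NOT rdy
= NOT (req AND NOT rdy OR req) AND (NOT (req AND NOT rdy OR req) OR vld) AND NOT NOT NOT rdy
= NOT (req AND NOT rdy OR req) AND NOT NOT NOT rdy
= NOT req AND NOT NOT NOT rdy
= NOT req AND NOT rdy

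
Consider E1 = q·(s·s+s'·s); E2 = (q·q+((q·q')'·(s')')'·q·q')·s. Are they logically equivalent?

E1: q·(s·s+s'·s)
    = q·s   (distribution)
E2: (q·q+((q·q')'·(s')')'·q·q')·s
    = (q·q+(q·q'+s')·q·q')·s   (De Morgan)
    = (q·q+q·q')·s   (absorption)
    = q·s   (distribution)
Both reduce to q·s, so they are equivalent.

Yes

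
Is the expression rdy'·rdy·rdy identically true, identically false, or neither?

identically false

rdy'·rdy·rdy
= rdy'·rdy   — idempotence
= 0   — complement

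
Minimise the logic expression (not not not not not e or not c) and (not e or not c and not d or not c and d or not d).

(not not not not not e or not c) and (not e or not c and not d or not c and d or not d)
= (not not not not not e or not c) and (not e or not c or not d)
= (not not not e or not c) and (not e or not c or not d)
= (not e or not c) and (not e or not c or not d)
= not e or not c

not e or not c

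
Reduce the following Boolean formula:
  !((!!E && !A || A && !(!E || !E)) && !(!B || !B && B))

!((!!E && !A || A && !(!E || !E)) && !(!B || !B && B))
= !((!!E && !A || A && !(!E || !E)) && !!B)   [complement / identity]
= !((!!E && !A || A && !!E) && !!B)   [idempotence]
= !(!!E && !!B)   [distribution]
= !E || !B   [De Morgan]

!E || !B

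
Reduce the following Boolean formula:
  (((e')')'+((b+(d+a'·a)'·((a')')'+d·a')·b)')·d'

(e'+b')·d'

(((e')')'+((b+(d+a'·a)'·((a')')'+d·a')·b)')·d'
= (((e')')'+((b+d'·((a')')'+d·a')·b)')·d'   [complement / identity]
= (((e')')'+((b+d'·a'+d·a')·b)')·d'   [double negation]
= (((e')')'+((b+a')·b)')·d'   [distribution]
= (e'+((b+a')·b)')·d'   [double negation]
= (e'+b')·d'   [absorption]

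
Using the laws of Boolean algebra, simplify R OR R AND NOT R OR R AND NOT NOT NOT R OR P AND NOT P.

R

R OR R AND NOT R OR R AND NOT NOT NOT R OR P AND NOT P
= R OR R AND NOT R OR R AND NOT R OR P AND NOT P   [double negation]
= R OR R AND NOT R OR R AND NOT R   [complement / identity]
= R OR R AND NOT R   [idempotence]
= R   [complement / identity]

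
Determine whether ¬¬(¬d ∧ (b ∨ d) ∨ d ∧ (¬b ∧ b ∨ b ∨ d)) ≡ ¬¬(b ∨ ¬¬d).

E1: ¬¬(¬d ∧ (b ∨ d) ∨ d ∧ (¬b ∧ b ∨ b ∨ d))
    = ¬d ∧ (b ∨ d) ∨ d ∧ (¬b ∧ b ∨ b ∨ d)   (double negation)
    = ¬d ∧ (b ∨ d) ∨ d ∧ (b ∨ d)   (complement / identity)
    = b ∨ d   (distribution)
E2: ¬¬(b ∨ ¬¬d)
    = b ∨ ¬¬d   (double negation)
    = b ∨ d   (double negation)
Both reduce to b ∨ d, so they are equivalent.

Yes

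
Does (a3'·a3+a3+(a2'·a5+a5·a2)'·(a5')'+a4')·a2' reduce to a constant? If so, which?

(a3'·a3+a3+(a2'·a5+a5·a2)'·(a5')'+a4')·a2'
= (a3+(a2'·a5+a5·a2)'·(a5')'+a4')·a2'
= (a3+(a2'·a5+a5·a2)'·a5+a4')·a2'
= (a3+a5'·a5+a4')·a2'
= (a3+a4')·a2'
This depends on a2, a3, a4, so it is not a constant.

no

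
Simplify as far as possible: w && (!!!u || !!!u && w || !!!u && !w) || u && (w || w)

w && (!!!u || !!!u && w || !!!u && !w) || u && (w || w)
= w && (!!!u || !!!u) || u && (w || w)   [distribution]
= w && (!!!u || !!!u) || u && w   [idempotence]
= w && !!!u || u && w   [idempotence]
= w && !u || u && w   [double negation]
= w   [distribution]

w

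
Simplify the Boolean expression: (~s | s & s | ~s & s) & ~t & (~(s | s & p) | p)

(~s | s & s | ~s & s) & ~t & (~(s | s & p) | p)
= (~s | s & s | ~s & s) & ~t & (~s | p)   — absorption
= (~s | s) & ~t & (~s | p)   — distribution
= ~t & (~s | p)   — complement / identity

~t & (~s | p)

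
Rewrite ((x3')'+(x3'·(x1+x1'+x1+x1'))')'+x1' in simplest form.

x3'+x1'

((x3')'+(x3'·(x1+x1'+x1+x1'))')'+x1'
= ((x3')'+(x3'·(x1+x1'))')'+x1'
= ((x3')'+(x3')')'+x1'
= ((x3')')'+x1'
= x3'+x1'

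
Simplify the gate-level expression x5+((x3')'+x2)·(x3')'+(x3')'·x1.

x5+x3

x5+((x3')'+x2)·(x3')'+(x3')'·x1
= x5+(x3')'+(x3')'·x1   — absorption
= x5+(x3')'   — absorption
= x5+x3   — double negation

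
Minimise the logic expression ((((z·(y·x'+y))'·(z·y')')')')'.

z

((((z·(y·x'+y))'·(z·y')')')')'
= ((((z·y)'·(z·y')')')')'   — absorption
= ((z·y+z·y')')'   — De Morgan
= z·y+z·y'   — double negation
= z   — distribution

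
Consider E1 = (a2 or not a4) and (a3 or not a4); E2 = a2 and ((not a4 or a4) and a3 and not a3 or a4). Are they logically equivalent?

E1: (a2 or not a4) and (a3 or not a4)
    = not a4 or a2 and a3   (distribution)
E2: a2 and ((not a4 or a4) and a3 and not a3 or a4)
    = a2 and (a3 and not a3 or a4)   (complement / identity)
    = a2 and a4   (complement / identity)
These differ: at a2=0, a3=0, a4=0, E1 = 1 but E2 = 0.

No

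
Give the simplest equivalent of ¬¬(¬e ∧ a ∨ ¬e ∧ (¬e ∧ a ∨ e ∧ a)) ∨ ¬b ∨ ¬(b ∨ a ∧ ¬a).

¬¬(¬e ∧ a ∨ ¬e ∧ (¬e ∧ a ∨ e ∧ a)) ∨ ¬b ∨ ¬(b ∨ a ∧ ¬a)
= ¬¬(¬e ∧ a ∨ ¬e ∧ a) ∨ ¬b ∨ ¬(b ∨ a ∧ ¬a)   (distribution)
= ¬e ∧ a ∨ ¬e ∧ a ∨ ¬b ∨ ¬(b ∨ a ∧ ¬a)   (double negation)
= ¬e ∧ a ∨ ¬b ∨ ¬(b ∨ a ∧ ¬a)   (idempotence)
= ¬e ∧ a ∨ ¬b ∨ ¬b   (complement / identity)
= ¬e ∧ a ∨ ¬b   (idempotence)

¬e ∧ a ∨ ¬b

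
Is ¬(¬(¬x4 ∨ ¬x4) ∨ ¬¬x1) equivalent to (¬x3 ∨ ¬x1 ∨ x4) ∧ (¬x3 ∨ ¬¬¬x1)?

No

E1: ¬(¬(¬x4 ∨ ¬x4) ∨ ¬¬x1)
    = (¬x4 ∨ ¬x4) ∧ ¬x1   (De Morgan)
    = ¬x4 ∧ ¬x1   (idempotence)
E2: (¬x3 ∨ ¬x1 ∨ x4) ∧ (¬x3 ∨ ¬¬¬x1)
    = (¬x3 ∨ ¬x1 ∨ x4) ∧ (¬x3 ∨ ¬x1)   (double negation)
    = ¬x3 ∨ ¬x1   (absorption)
These differ: at x1=0, x3=0, x4=1, E1 = 0 but E2 = 1.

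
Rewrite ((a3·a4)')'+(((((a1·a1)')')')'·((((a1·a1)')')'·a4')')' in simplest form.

a3·a4+a1'

((a3·a4)')'+(((((a1·a1)')')')'·((((a1·a1)')')'·a4')')'
= ((a3·a4)')'+(((a1·a1)')')'+(((a1·a1)')')'·a4'   (De Morgan)
= a3·a4+(((a1·a1)')')'+(((a1·a1)')')'·a4'   (double negation)
= a3·a4+(((a1·a1)')')'   (absorption)
= a3·a4+(a1·a1)'   (double negation)
= a3·a4+a1'   (idempotence)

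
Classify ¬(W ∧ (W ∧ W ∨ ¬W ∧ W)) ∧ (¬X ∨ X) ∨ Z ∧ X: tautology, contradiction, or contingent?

contingent

¬(W ∧ (W ∧ W ∨ ¬W ∧ W)) ∧ (¬X ∨ X) ∨ Z ∧ X
= ¬(W ∧ W) ∧ (¬X ∨ X) ∨ Z ∧ X
= ¬W ∧ (¬X ∨ X) ∨ Z ∧ X
= ¬W ∨ Z ∧ X
This depends on W, X, Z, so it is not a constant.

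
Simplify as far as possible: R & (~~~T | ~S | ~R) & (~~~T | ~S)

R & (~~~T | ~S | ~R) & (~~~T | ~S)
= R & (~~~T | ~S)   (absorption)
= R & (~T | ~S)   (double negation)

R & (~T | ~S)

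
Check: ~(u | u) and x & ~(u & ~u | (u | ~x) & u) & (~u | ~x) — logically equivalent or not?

E1: ~(u | u)
    = ~u   (idempotence)
E2: x & ~(u & ~u | (u | ~x) & u) & (~u | ~x)
    = x & ~(u & ~u | u) & (~u | ~x)   (absorption)
    = x & ~u & (~u | ~x)   (complement / identity)
    = x & ~u   (absorption)
These differ: at u=0, x=0, E1 = 1 but E2 = 0.

No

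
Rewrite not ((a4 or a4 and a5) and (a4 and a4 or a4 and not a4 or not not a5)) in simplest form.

not a4

not ((a4 or a4 and a5) and (a4 and a4 or a4 and not a4 or not not a5))
= not (a4 and (a4 and a4 or a4 and not a4 or not not a5))   [absorption]
= not (a4 and (a4 or not not a5))   [distribution]
= not (a4 and (a4 or a5))   [double negation]
= not a4   [absorption]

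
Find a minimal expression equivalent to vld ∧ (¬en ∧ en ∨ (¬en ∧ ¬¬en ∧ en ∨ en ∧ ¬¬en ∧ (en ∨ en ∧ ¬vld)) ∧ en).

vld ∧ (¬en ∧ en ∨ (¬en ∧ ¬¬en ∧ en ∨ en ∧ ¬¬en ∧ (en ∨ en ∧ ¬vld)) ∧ en)
= vld ∧ (¬en ∧ en ∨ (¬en ∧ ¬¬en ∧ en ∨ en ∧ ¬¬en ∧ en) ∧ en)
= vld ∧ (¬en ∧ en ∨ ¬¬en ∧ en ∧ en)
= vld ∧ (¬en ∧ en ∨ en ∧ en ∧ en)
= vld ∧ (¬en ∧ en ∨ en ∧ en)
= vld ∧ en

vld ∧ en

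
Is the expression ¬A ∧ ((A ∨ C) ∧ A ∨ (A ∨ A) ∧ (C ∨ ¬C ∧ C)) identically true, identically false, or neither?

identically false

¬A ∧ ((A ∨ C) ∧ A ∨ (A ∨ A) ∧ (C ∨ ¬C ∧ C))
= ¬A ∧ ((A ∨ C) ∧ A ∨ A ∧ (C ∨ ¬C ∧ C))   [idempotence]
= ¬A ∧ (A ∨ A ∧ (C ∨ ¬C ∧ C))   [absorption]
= ¬A ∧ (A ∨ A ∧ C)   [complement / identity]
= ¬A ∧ A   [absorption]
= False   [complement]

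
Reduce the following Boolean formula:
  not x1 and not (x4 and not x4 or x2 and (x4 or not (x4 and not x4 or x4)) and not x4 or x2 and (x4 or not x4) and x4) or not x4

not x1 and not (x4 and not x4 or x2 and (x4 or not (x4 and not x4 or x4)) and not x4 or x2 and (x4 or not x4) and x4) or not x4
= not x1 and not (x2 and (x4 or not (x4 and not x4 or x4)) and not x4 or x2 and (x4 or not x4) and x4) or not x4   (complement / identity)
= not x1 and not (x2 and (x4 or not x4) and not x4 or x2 and (x4 or not x4) and x4) or not x4   (complement / identity)
= not x1 and not (x2 and (x4 or not x4)) or not x4   (distribution)
= not x1 and not x2 or not x4   (complement / identity)

not x1 and not x2 or not x4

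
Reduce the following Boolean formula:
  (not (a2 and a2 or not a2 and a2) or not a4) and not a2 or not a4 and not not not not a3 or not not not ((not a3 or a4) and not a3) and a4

not a2 or a3

(not (a2 and a2 or not a2 and a2) or not a4) and not a2 or not a4 and not not not not a3 or not not not ((not a3 or a4) and not a3) and a4
= (not (a2 and a2 or not a2 and a2) or not a4) and not a2 or not a4 and not not not not a3 or not not not not a3 and a4   — absorption
= (not a2 or not a4) and not a2 or not a4 and not not not not a3 or not not not not a3 and a4   — distribution
= (not a2 or not a4) and not a2 or not not not not a3   — distribution
= not a2 or not not not not a3   — absorption
= not a2 or not not a3   — double negation
= not a2 or a3   — double negation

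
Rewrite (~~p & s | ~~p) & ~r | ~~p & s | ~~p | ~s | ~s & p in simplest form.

(~~p & s | ~~p) & ~r | ~~p & s | ~~p | ~s | ~s & p
= ~~p & s | ~~p | ~s | ~s & p   (absorption)
= ~~p & s | ~~p | ~s   (absorption)
= ~~p | ~s   (absorption)
= p | ~s   (double negation)

p | ~s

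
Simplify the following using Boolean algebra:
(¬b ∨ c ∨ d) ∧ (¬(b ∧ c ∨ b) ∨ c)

(¬b ∨ c ∨ d) ∧ (¬(b ∧ c ∨ b) ∨ c)
= (¬b ∨ c ∨ d) ∧ (¬b ∨ c)   — absorption
= ¬b ∨ c   — absorption

¬b ∨ c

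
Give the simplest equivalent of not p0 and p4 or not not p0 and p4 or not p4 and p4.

not p0 and p4 or not not p0 and p4 or not p4 and p4
= not p0 and p4 or p0 and p4 or not p4 and p4   [double negation]
= not p0 and p4 or p0 and p4   [complement / identity]
= p4   [distribution]

p4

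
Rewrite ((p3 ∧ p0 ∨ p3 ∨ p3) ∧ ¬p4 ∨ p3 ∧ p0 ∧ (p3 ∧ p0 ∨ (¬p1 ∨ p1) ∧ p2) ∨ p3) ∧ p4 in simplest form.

p3 ∧ p4

((p3 ∧ p0 ∨ p3 ∨ p3) ∧ ¬p4 ∨ p3 ∧ p0 ∧ (p3 ∧ p0 ∨ (¬p1 ∨ p1) ∧ p2) ∨ p3) ∧ p4
= ((p3 ∧ p0 ∨ p3 ∨ p3) ∧ ¬p4 ∨ p3 ∧ p0 ∧ (p3 ∧ p0 ∨ p2) ∨ p3) ∧ p4   (complement / identity)
= ((p3 ∧ p0 ∨ p3) ∧ ¬p4 ∨ p3 ∧ p0 ∧ (p3 ∧ p0 ∨ p2) ∨ p3) ∧ p4   (idempotence)
= ((p3 ∧ p0 ∨ p3) ∧ ¬p4 ∨ p3 ∧ p0 ∨ p3) ∧ p4   (absorption)
= (p3 ∧ p0 ∨ p3) ∧ p4   (absorption)
= p3 ∧ p4   (absorption)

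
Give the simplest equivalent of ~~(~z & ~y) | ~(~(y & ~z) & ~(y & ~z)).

~~(~z & ~y) | ~(~(y & ~z) & ~(y & ~z))
= ~~(~z & ~y) | ~~(y & ~z)
= ~~(~z & ~y) | y & ~z
= ~z & ~y | y & ~z
= ~z

~z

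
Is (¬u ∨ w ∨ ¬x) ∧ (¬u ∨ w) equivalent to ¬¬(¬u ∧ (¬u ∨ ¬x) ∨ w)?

E1: (¬u ∨ w ∨ ¬x) ∧ (¬u ∨ w)
    = ¬u ∨ w   (absorption)
E2: ¬¬(¬u ∧ (¬u ∨ ¬x) ∨ w)
    = ¬u ∧ (¬u ∨ ¬x) ∨ w   (double negation)
    = ¬u ∨ w   (absorption)
Both reduce to ¬u ∨ w, so they are equivalent.

Yes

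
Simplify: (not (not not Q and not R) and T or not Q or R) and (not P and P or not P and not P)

(not Q or R) and not P

(not (not not Q and not R) and T or not Q or R) and (not P and P or not P and not P)
= ((not Q or R) and T or not Q or R) and (not P and P or not P and not P)   (De Morgan)
= (not Q or R) and (not P and P or not P and not P)   (absorption)
= (not Q or R) and not P   (distribution)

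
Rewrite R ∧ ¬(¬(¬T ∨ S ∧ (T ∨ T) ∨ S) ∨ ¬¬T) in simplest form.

R ∧ ¬(¬(¬T ∨ S ∧ (T ∨ T) ∨ S) ∨ ¬¬T)
= R ∧ ¬(¬(¬T ∨ S ∧ T ∨ S) ∨ ¬¬T)   (idempotence)
= R ∧ (¬T ∨ S ∧ T ∨ S) ∧ ¬T   (De Morgan)
= R ∧ (¬T ∨ S) ∧ ¬T   (absorption)
= R ∧ ¬T   (absorption)

R ∧ ¬T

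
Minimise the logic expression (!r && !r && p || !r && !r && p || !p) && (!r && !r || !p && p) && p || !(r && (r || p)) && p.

(!r && !r && p || !r && !r && p || !p) && (!r && !r || !p && p) && p || !(r && (r || p)) && p
= (!r && !r && p || !r && !r && p || !p) && (!r && !r || !p && p) && p || !r && p   (absorption)
= (!r && !r && p || !r && !r && p || !p) && !r && !r && p || !r && p   (complement / identity)
= (!r && !r && p || !p) && !r && !r && p || !r && p   (idempotence)
= !r && !r && p || !r && p   (absorption)
= !r && p || !r && p   (idempotence)
= !r && p   (idempotence)

!r && p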